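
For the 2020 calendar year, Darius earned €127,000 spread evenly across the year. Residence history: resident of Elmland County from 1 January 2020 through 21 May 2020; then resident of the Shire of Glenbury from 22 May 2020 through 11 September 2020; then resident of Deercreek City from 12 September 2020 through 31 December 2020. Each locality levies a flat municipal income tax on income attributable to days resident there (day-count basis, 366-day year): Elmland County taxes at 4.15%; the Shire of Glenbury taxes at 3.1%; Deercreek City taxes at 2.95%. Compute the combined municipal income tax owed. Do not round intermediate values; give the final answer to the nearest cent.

€4,396.59

Elmland County, 1 January – 21 May 2020: 142 days → €127,000 × 4.15% × 142/366 = €2,044.8388
The Shire of Glenbury, 22 May – 11 September 2020: 113 days → €127,000 × 3.1% × 113/366 = €1,215.5219
Deercreek City, 12 September – 31 December 2020: 111 days → €127,000 × 2.95% × 111/366 = €1,136.2336
Total = €4,396.5943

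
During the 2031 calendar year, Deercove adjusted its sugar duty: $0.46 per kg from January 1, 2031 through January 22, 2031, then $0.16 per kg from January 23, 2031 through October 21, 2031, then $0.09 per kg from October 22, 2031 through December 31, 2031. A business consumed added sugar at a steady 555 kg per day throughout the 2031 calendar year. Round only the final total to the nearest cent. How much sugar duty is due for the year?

January 1 – January 22, 2031: 22 days × 555 kg/day = 12,210 kg at $0.46/kg → $5,616.60
January 23 – October 21, 2031: 272 days × 555 kg/day = 150,960 kg at $0.16/kg → $24,153.60
October 22 – December 31, 2031: 71 days × 555 kg/day = 39,405 kg at $0.09/kg → $3,546.45

$33,316.65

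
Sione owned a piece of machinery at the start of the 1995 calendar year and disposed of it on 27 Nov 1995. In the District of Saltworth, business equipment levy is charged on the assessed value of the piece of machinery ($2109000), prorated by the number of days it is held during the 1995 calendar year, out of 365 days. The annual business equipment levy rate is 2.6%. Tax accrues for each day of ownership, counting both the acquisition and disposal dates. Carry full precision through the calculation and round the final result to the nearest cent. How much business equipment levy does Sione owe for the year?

$49726.18

Days held (1 Jan – 27 Nov 1995): 331 out of 365
Tax = $2109000 × 2.6% × 331/365 = $49726.1753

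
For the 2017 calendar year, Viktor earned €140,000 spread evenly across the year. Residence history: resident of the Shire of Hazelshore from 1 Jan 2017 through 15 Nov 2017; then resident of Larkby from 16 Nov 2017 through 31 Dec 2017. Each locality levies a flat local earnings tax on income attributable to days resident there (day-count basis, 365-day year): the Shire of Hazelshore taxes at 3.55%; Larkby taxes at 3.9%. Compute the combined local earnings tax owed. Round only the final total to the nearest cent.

€5,031.75

The Shire of Hazelshore, 1 Jan – 15 Nov 2017: 319 days → €140,000 × 3.55% × 319/365 = €4,343.6438
Larkby, 16 Nov – 31 Dec 2017: 46 days → €140,000 × 3.9% × 46/365 = €688.1096
Total = €5,031.7534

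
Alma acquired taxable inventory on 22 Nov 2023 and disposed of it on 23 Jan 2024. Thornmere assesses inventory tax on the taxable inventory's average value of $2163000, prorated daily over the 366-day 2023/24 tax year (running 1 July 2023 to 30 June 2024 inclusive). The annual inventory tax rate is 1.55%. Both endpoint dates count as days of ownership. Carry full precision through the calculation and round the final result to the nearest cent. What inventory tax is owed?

Days held (22 Nov 2023 – 23 Jan 2024): 63 out of 366
Tax = $2163000 × 1.55% × 63/366 = $5770.9549

$5770.95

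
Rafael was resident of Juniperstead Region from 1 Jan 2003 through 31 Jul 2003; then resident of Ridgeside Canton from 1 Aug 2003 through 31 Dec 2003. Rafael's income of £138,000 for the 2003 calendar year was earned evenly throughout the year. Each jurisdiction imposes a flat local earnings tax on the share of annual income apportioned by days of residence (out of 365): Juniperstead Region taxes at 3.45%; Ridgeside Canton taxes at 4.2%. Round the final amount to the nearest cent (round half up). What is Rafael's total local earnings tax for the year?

Juniperstead Region, 1 Jan – 31 Jul 2003: 212 days → £138,000 × 3.45% × 212/365 = £2,765.2932
Ridgeside Canton, 1 Aug – 31 Dec 2003: 153 days → £138,000 × 4.2% × 153/365 = £2,429.5562
Total = £5,194.8493

£5,194.85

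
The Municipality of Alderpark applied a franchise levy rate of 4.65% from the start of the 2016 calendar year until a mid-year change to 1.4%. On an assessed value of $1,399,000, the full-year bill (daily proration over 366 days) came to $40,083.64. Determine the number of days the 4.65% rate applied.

165 days

Let d = days at the first rate; then 366 − d days at the second rate.
$1,399,000 × [4.65%·d + 1.4%·(366−d)] / 366 = $40,083.64
Solving gives d = 165, so the new rate took effect on June 14, 2016.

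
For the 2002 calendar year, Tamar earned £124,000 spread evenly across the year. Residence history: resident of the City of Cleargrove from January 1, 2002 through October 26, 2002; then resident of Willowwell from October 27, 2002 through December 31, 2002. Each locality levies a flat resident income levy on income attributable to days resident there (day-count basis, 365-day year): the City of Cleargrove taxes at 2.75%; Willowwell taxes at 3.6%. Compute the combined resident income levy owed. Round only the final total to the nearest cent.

The City of Cleargrove, January 1 – October 26, 2002: 299 days → £124,000 × 2.75% × 299/365 = £2,793.3973
Willowwell, October 27 – December 31, 2002: 66 days → £124,000 × 3.6% × 66/365 = £807.1890
Total = £3,600.5863

£3,600.59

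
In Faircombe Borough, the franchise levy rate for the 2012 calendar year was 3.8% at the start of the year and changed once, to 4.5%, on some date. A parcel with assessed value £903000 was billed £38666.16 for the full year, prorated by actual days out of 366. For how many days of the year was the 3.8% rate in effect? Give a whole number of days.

Let d = days at the first rate; then 366 − d days at the second rate.
£903000 × [3.8%·d + 4.5%·(366−d)] / 366 = £38666.16
Solving gives d = 114, so the new rate took effect on 24 Apr 2012.

114 days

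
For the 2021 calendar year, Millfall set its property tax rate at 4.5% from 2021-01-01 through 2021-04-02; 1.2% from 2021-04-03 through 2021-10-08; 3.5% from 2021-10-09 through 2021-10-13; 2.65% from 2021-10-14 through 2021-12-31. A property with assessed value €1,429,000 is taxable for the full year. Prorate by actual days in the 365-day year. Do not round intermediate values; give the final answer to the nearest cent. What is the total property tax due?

2021-01-01 to 2021-04-02: 92 days at 4.5% → €1,429,000 × 4.5% × 92/365 = €16,208.3836
2021-04-03 to 2021-10-08: 189 days at 1.2% → €1,429,000 × 1.2% × 189/365 = €8,879.3753
2021-10-09 to 2021-10-13: 5 days at 3.5% → €1,429,000 × 3.5% × 5/365 = €685.1370
2021-10-14 to 2021-12-31: 79 days at 2.65% → €1,429,000 × 2.65% × 79/365 = €8,196.1959
Total = €33,969.0918

€33,969.09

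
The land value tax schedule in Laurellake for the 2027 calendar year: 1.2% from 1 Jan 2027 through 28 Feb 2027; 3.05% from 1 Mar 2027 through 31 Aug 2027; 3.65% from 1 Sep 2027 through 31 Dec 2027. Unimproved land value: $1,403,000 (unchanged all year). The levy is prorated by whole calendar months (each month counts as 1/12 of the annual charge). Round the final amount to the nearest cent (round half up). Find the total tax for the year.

1 Jan – 28 Feb 2027: 2 months at 1.2% → $1,403,000 × 1.2% × 2/12 = $2,806.0000
1 Mar – 31 Aug 2027: 6 months at 3.05% → $1,403,000 × 3.05% × 6/12 = $21,395.7500
1 Sep – 31 Dec 2027: 4 months at 3.65% → $1,403,000 × 3.65% × 4/12 = $17,069.8333
Total = $41,271.5833

$41,271.58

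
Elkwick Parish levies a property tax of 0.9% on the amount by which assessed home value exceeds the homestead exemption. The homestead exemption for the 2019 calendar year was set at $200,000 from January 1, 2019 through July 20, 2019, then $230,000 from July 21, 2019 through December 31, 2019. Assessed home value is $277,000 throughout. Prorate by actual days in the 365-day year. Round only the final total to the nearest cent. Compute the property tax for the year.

$571.68

January 1 – July 20, 2019: 201 days, exemption $200,000 → ($277,000 − $200,000) × 0.9% × 201/365 = $381.6247
July 21 – December 31, 2019: 164 days, exemption $230,000 → ($277,000 − $230,000) × 0.9% × 164/365 = $190.0603
Total = $571.6849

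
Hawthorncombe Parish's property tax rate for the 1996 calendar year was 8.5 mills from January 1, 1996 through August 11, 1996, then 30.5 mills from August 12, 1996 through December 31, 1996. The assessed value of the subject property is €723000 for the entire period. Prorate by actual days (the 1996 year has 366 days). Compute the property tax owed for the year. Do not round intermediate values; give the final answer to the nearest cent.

€12316.68

January 1 – August 11, 1996: 224 days at 8.5 mills → €723000 × 0.85% × 224/366 = €3761.1803
August 12 – December 31, 1996: 142 days at 30.5 mills → €723000 × 3.05% × 142/366 = €8555.5000
Total = €12316.6803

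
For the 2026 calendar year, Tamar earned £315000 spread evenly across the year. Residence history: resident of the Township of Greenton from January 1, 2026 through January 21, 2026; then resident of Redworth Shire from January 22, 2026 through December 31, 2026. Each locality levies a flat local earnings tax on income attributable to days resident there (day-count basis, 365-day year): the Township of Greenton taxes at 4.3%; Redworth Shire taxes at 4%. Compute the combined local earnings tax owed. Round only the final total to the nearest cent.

The Township of Greenton, January 1 – January 21, 2026: 21 days → £315000 × 4.3% × 21/365 = £779.3014
Redworth Shire, January 22 – December 31, 2026: 344 days → £315000 × 4% × 344/365 = £11875.0685
Total = £12654.3699

£12654.37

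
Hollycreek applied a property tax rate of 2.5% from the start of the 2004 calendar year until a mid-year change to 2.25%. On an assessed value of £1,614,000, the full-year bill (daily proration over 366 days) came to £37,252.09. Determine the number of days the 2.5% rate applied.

Let d = days at the first rate; then 366 − d days at the second rate.
£1,614,000 × [2.5%·d + 2.25%·(366−d)] / 366 = £37,252.09
Solving gives d = 85, so the new rate took effect on March 26, 2004.

85 days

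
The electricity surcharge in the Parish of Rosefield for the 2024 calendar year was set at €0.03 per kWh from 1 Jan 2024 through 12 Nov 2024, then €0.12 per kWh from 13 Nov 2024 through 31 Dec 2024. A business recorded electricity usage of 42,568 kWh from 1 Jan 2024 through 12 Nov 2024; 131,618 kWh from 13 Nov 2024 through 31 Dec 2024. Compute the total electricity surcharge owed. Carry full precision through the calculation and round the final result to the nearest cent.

€17071.20

1 Jan – 12 Nov 2024: 42,568 kWh at €0.03/kWh → €1277.04
13 Nov – 31 Dec 2024: 131,618 kWh at €0.12/kWh → €15794.16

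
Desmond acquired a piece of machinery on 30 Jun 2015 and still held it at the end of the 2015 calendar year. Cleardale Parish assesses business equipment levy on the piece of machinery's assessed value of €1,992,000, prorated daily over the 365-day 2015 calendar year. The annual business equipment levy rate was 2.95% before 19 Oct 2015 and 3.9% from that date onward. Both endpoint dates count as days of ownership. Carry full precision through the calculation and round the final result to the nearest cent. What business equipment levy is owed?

30 Jun – 18 Oct 2015: 111 days at 2.95% → €1,992,000 × 2.95% × 111/365 = €17,870.6959
19 Oct – 31 Dec 2015: 74 days at 3.9% → €1,992,000 × 3.9% × 74/365 = €15,750.4438
Total = €33,621.1397

€33,621.14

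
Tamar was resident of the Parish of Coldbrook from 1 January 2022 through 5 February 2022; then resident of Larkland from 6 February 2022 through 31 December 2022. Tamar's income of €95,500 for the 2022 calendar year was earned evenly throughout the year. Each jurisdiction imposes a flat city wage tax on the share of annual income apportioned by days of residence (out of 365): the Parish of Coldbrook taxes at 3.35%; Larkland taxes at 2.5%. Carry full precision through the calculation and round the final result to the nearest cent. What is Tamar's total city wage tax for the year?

The Parish of Coldbrook, 1 January – 5 February 2022: 36 days → €95,500 × 3.35% × 36/365 = €315.5425
Larkland, 6 February – 31 December 2022: 329 days → €95,500 × 2.5% × 329/365 = €2,152.0205
Total = €2,467.5630

€2,467.56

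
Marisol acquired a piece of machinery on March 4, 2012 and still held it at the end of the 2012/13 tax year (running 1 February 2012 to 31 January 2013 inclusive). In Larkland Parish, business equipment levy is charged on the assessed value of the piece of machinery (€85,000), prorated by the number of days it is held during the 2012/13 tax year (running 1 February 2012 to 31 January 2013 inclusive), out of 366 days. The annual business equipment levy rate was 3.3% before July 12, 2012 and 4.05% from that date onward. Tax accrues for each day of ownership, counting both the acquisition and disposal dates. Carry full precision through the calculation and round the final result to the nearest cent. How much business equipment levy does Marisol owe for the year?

March 4 – July 11, 2012: 130 days at 3.3% → €85,000 × 3.3% × 130/366 = €996.3115
July 12, 2012 – January 31, 2013: 204 days at 4.05% → €85,000 × 4.05% × 204/366 = €1,918.7705
Total = €2,915.0820

€2,915.08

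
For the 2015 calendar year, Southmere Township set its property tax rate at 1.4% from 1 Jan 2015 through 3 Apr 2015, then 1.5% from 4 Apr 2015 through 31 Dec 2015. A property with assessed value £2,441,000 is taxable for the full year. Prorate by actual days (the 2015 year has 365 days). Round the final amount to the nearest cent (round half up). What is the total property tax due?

£35,993.05

1 Jan – 3 Apr 2015: 93 days at 1.4% → £2,441,000 × 1.4% × 93/365 = £8,707.3479
4 Apr – 31 Dec 2015: 272 days at 1.5% → £2,441,000 × 1.5% × 272/365 = £27,285.6986
Total = £35,993.0466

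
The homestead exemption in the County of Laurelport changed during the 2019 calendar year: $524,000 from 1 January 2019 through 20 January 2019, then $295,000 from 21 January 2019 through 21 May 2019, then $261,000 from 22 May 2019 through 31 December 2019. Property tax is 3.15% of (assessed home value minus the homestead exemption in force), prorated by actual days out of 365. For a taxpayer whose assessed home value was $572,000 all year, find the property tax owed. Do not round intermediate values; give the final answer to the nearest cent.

$8,987.51

1 January – 20 January 2019: 20 days, exemption $524,000 → ($572,000 − $524,000) × 3.15% × 20/365 = $82.8493
21 January – 21 May 2019: 121 days, exemption $295,000 → ($572,000 − $295,000) × 3.15% × 121/365 = $2,892.5630
22 May – 31 December 2019: 224 days, exemption $261,000 → ($572,000 − $261,000) × 3.15% × 224/365 = $6,012.0986
Total = $8,987.5110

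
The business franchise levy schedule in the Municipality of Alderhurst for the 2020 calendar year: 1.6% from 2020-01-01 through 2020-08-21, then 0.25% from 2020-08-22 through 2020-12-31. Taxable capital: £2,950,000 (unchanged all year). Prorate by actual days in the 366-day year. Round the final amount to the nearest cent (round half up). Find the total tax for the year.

2020-01-01 to 2020-08-21: 234 days at 1.6% → £2,950,000 × 1.6% × 234/366 = £30,177.0492
2020-08-22 to 2020-12-31: 132 days at 0.25% → £2,950,000 × 0.25% × 132/366 = £2,659.8361
Total = £32,836.8852

£32,836.89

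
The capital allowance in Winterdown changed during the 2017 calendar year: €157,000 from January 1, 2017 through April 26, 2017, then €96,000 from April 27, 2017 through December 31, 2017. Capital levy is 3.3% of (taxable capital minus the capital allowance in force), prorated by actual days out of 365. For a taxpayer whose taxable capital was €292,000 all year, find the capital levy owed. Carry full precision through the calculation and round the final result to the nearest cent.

€5,828.25

January 1 – April 26, 2017: 116 days, exemption €157,000 → (€292,000 − €157,000) × 3.3% × 116/365 = €1,415.8356
April 27 – December 31, 2017: 249 days, exemption €96,000 → (€292,000 − €96,000) × 3.3% × 249/365 = €4,412.4164
Total = €5,828.2521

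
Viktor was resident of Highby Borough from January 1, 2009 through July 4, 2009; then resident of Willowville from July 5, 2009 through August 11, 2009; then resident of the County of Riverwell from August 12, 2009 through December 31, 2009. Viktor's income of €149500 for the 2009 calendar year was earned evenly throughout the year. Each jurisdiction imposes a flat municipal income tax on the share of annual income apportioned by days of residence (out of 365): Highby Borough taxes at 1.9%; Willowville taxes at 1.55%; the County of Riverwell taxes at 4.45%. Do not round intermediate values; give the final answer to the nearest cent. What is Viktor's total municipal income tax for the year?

€4269.15

Highby Borough, January 1 – July 4, 2009: 185 days → €149500 × 1.9% × 185/365 = €1439.7055
Willowville, July 5 – August 11, 2009: 38 days → €149500 × 1.55% × 38/365 = €241.2479
The County of Riverwell, August 12 – December 31, 2009: 142 days → €149500 × 4.45% × 142/365 = €2588.1932
Total = €4269.1466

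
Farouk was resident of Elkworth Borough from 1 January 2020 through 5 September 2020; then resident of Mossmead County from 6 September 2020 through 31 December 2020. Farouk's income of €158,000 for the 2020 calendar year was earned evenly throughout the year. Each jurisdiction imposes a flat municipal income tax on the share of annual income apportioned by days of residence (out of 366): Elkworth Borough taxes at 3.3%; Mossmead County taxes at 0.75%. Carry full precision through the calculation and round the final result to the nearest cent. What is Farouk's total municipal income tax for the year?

Elkworth Borough, 1 January – 5 September 2020: 249 days → €158,000 × 3.3% × 249/366 = €3,547.2295
Mossmead County, 6 September – 31 December 2020: 117 days → €158,000 × 0.75% × 117/366 = €378.8115
Total = €3,926.0410

€3,926.04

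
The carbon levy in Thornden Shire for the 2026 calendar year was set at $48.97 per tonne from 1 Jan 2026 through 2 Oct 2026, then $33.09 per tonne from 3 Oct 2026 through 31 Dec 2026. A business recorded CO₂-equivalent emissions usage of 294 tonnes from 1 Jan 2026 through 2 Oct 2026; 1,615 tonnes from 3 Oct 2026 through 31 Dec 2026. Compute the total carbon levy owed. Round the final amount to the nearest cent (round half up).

$67,837.53

1 Jan – 2 Oct 2026: 294 tonnes at $48.97/tonne → $14,397.18
3 Oct – 31 Dec 2026: 1,615 tonnes at $33.09/tonne → $53,440.35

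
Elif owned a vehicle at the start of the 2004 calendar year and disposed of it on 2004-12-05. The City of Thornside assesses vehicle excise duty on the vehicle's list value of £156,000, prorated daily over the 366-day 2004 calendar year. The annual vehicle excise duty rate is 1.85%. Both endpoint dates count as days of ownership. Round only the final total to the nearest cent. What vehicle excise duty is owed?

Days held (2004-01-01 to 2004-12-05): 340 out of 366
Tax = £156,000 × 1.85% × 340/366 = £2,680.9836

£2,680.98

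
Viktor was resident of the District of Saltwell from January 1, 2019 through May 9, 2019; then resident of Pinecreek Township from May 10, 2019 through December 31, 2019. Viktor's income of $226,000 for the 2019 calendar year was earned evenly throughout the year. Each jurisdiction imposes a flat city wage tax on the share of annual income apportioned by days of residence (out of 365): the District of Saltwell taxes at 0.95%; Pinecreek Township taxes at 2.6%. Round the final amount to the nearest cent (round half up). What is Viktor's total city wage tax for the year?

The District of Saltwell, January 1 – May 9, 2019: 129 days → $226,000 × 0.95% × 129/365 = $758.8027
Pinecreek Township, May 10 – December 31, 2019: 236 days → $226,000 × 2.6% × 236/365 = $3,799.2767
Total = $4,558.0795

$4,558.08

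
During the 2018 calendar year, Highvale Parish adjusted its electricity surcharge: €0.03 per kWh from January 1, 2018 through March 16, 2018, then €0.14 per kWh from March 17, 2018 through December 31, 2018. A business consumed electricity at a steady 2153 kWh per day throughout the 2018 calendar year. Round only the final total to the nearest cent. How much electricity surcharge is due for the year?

€92,256.05

January 1 – March 16, 2018: 75 days × 2153 kWh/day = 161,475 kWh at €0.03/kWh → €4,844.25
March 17 – December 31, 2018: 290 days × 2153 kWh/day = 624,370 kWh at €0.14/kWh → €87,411.80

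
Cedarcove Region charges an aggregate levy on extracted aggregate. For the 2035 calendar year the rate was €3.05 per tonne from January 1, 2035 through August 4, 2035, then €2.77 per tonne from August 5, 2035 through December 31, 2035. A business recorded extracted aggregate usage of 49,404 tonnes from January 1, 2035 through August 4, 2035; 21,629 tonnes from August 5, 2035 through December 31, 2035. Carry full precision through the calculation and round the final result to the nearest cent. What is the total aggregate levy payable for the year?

€210594.53

January 1 – August 4, 2035: 49,404 tonnes at €3.05/tonne → €150682.20
August 5 – December 31, 2035: 21,629 tonnes at €2.77/tonne → €59912.33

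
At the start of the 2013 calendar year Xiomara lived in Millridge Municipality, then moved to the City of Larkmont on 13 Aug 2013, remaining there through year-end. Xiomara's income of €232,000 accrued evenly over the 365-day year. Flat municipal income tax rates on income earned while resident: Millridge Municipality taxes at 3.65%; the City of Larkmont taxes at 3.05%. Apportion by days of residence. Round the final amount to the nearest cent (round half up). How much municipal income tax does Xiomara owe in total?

Millridge Municipality, 1 Jan – 12 Aug 2013: 224 days → €232,000 × 3.65% × 224/365 = €5,196.8000
The City of Larkmont, 13 Aug – 31 Dec 2013: 141 days → €232,000 × 3.05% × 141/365 = €2,733.4685
Total = €7,930.2685

€7,930.27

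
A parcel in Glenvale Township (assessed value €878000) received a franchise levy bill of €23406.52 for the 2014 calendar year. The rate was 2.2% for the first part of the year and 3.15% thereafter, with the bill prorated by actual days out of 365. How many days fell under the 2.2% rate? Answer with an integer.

Let d = days at the first rate; then 365 − d days at the second rate.
€878000 × [2.2%·d + 3.15%·(365−d)] / 365 = €23406.52
Solving gives d = 186, so the new rate took effect on 6 July 2014.

186 days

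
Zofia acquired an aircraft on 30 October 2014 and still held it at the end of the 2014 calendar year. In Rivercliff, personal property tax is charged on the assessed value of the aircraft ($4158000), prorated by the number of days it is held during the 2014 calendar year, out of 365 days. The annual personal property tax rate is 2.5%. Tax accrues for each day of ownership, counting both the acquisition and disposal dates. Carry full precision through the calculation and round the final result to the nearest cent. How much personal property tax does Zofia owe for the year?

$17942.05

Days held (30 October – 31 December 2014): 63 out of 365
Tax = $4158000 × 2.5% × 63/365 = $17942.0548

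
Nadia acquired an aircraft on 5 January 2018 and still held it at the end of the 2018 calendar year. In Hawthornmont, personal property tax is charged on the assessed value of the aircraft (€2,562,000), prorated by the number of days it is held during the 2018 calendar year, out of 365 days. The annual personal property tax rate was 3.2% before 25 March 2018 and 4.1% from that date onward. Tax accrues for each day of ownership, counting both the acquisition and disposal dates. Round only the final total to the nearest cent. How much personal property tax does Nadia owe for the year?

€98,900.22

5 January – 24 March 2018: 79 days at 3.2% → €2,562,000 × 3.2% × 79/365 = €17,744.4822
25 March – 31 December 2018: 282 days at 4.1% → €2,562,000 × 4.1% × 282/365 = €81,155.7370
Total = €98,900.2192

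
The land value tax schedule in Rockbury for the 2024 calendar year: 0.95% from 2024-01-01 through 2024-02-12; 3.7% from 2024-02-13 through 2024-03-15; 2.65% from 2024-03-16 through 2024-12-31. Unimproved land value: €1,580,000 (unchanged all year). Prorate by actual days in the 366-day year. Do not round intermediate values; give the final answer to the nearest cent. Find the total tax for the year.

€40,164.81

2024-01-01 to 2024-02-12: 43 days at 0.95% → €1,580,000 × 0.95% × 43/366 = €1,763.4699
2024-02-13 to 2024-03-15: 32 days at 3.7% → €1,580,000 × 3.7% × 32/366 = €5,111.2568
2024-03-16 to 2024-12-31: 291 days at 2.65% → €1,580,000 × 2.65% × 291/366 = €33,290.0820
Total = €40,164.8087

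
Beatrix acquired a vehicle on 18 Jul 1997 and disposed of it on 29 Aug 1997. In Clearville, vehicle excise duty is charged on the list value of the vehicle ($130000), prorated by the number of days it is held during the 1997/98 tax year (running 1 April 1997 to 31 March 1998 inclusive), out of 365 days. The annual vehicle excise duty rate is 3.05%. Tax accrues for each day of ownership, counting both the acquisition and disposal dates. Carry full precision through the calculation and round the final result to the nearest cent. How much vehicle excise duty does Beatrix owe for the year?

$467.11

Days held (18 Jul – 29 Aug 1997): 43 out of 365
Tax = $130000 × 3.05% × 43/365 = $467.1096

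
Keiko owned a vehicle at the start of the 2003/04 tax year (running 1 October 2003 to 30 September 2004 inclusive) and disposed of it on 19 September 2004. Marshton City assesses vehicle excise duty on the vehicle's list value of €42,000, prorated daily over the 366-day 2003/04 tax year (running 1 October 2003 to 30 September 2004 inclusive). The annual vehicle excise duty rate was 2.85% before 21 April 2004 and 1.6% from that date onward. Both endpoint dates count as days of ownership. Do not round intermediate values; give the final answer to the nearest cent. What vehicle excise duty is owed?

1 October 2003 – 20 April 2004: 203 days at 2.85% → €42,000 × 2.85% × 203/366 = €663.9098
21 April – 19 September 2004: 152 days at 1.6% → €42,000 × 1.6% × 152/366 = €279.0820
Total = €942.9918

€942.99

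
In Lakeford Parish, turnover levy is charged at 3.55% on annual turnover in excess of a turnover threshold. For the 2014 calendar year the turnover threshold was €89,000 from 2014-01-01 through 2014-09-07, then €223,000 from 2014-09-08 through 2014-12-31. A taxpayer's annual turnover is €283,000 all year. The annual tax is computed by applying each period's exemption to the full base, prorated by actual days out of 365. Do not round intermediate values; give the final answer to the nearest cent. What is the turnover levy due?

2014-01-01 to 2014-09-07: 250 days, exemption €89,000 → (€283,000 − €89,000) × 3.55% × 250/365 = €4,717.1233
2014-09-08 to 2014-12-31: 115 days, exemption €223,000 → (€283,000 − €223,000) × 3.55% × 115/365 = €671.0959
Total = €5,388.2192

€5,388.22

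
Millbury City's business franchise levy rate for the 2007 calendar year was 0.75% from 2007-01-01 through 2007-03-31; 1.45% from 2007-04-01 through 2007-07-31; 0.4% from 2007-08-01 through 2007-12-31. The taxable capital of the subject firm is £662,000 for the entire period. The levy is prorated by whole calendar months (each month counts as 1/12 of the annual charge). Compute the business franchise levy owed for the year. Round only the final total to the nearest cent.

2007-01-01 to 2007-03-31: 3 months at 0.75% → £662,000 × 0.75% × 3/12 = £1,241.2500
2007-04-01 to 2007-07-31: 4 months at 1.45% → £662,000 × 1.45% × 4/12 = £3,199.6667
2007-08-01 to 2007-12-31: 5 months at 0.4% → £662,000 × 0.4% × 5/12 = £1,103.3333
Total = £5,544.2500

£5,544.25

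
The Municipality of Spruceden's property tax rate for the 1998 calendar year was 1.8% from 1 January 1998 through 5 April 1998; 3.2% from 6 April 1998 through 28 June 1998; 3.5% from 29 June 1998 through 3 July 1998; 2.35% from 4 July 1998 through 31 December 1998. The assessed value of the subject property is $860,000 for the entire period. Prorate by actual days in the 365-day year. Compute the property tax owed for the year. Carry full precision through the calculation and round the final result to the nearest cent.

$20,796.68

1 January – 5 April 1998: 95 days at 1.8% → $860,000 × 1.8% × 95/365 = $4,029.0411
6 April – 28 June 1998: 84 days at 3.2% → $860,000 × 3.2% × 84/365 = $6,333.3699
29 June – 3 July 1998: 5 days at 3.5% → $860,000 × 3.5% × 5/365 = $412.3288
4 July – 31 December 1998: 181 days at 2.35% → $860,000 × 2.35% × 181/365 = $10,021.9452
Total = $20,796.6849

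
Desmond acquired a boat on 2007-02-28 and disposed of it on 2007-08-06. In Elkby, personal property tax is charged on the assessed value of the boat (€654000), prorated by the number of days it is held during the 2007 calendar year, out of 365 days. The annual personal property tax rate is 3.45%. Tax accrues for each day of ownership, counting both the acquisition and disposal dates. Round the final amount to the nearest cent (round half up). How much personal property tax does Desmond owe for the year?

Days held (2007-02-28 to 2007-08-06): 160 out of 365
Tax = €654000 × 3.45% × 160/365 = €9890.6301

€9890.63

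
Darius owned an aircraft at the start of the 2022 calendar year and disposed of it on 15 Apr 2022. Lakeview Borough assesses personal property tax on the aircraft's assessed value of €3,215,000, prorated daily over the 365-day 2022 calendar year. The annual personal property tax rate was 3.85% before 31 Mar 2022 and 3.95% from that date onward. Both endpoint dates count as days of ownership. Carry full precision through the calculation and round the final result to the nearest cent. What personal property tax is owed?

€35,748.16

1 Jan – 30 Mar 2022: 89 days at 3.85% → €3,215,000 × 3.85% × 89/365 = €30,181.3630
31 Mar – 15 Apr 2022: 16 days at 3.95% → €3,215,000 × 3.95% × 16/365 = €5,566.7945
Total = €35,748.1575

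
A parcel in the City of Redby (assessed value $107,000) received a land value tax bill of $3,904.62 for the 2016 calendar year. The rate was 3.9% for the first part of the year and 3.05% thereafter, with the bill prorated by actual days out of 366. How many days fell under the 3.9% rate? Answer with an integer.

258 days

Let d = days at the first rate; then 366 − d days at the second rate.
$107,000 × [3.9%·d + 3.05%·(366−d)] / 366 = $3,904.62
Solving gives d = 258, so the new rate took effect on September 15, 2016.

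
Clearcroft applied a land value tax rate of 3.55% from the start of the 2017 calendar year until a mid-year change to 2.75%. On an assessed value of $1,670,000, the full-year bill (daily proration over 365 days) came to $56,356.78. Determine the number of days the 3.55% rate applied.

285 days

Let d = days at the first rate; then 365 − d days at the second rate.
$1,670,000 × [3.55%·d + 2.75%·(365−d)] / 365 = $56,356.78
Solving gives d = 285, so the new rate took effect on 13 October 2017.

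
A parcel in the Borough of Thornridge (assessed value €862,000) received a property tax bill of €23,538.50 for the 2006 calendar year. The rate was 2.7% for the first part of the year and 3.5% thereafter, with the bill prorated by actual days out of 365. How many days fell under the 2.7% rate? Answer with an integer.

351 days

Let d = days at the first rate; then 365 − d days at the second rate.
€862,000 × [2.7%·d + 3.5%·(365−d)] / 365 = €23,538.50
Solving gives d = 351, so the new rate took effect on December 18, 2006.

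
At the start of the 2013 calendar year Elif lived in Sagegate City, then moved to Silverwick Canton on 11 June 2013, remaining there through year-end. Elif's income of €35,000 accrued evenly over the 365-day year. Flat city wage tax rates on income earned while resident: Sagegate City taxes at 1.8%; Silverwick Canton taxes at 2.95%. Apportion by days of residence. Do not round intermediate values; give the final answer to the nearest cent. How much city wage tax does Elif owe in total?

Sagegate City, 1 January – 10 June 2013: 161 days → €35,000 × 1.8% × 161/365 = €277.8904
Silverwick Canton, 11 June – 31 December 2013: 204 days → €35,000 × 2.95% × 204/365 = €577.0685
Total = €854.9589

€854.96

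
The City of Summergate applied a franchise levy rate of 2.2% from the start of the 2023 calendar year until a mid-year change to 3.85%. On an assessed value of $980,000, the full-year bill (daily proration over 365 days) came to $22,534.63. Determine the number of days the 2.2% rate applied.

343 days

Let d = days at the first rate; then 365 − d days at the second rate.
$980,000 × [2.2%·d + 3.85%·(365−d)] / 365 = $22,534.63
Solving gives d = 343, so the new rate took effect on December 10, 2023.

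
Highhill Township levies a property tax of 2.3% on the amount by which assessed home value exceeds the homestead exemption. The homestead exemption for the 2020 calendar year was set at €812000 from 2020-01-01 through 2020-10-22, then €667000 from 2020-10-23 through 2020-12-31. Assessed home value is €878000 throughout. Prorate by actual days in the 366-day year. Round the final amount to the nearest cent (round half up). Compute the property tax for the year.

€2155.84

2020-01-01 to 2020-10-22: 296 days, exemption €812000 → (€878000 − €812000) × 2.3% × 296/366 = €1227.6721
2020-10-23 to 2020-12-31: 70 days, exemption €667000 → (€878000 − €667000) × 2.3% × 70/366 = €928.1694
Total = €2155.8415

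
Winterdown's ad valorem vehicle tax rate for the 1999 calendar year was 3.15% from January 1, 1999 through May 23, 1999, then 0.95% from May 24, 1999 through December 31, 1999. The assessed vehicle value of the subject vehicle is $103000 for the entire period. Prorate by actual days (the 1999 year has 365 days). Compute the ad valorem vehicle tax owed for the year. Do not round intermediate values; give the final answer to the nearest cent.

January 1 – May 23, 1999: 143 days at 3.15% → $103000 × 3.15% × 143/365 = $1271.1329
May 24 – December 31, 1999: 222 days at 0.95% → $103000 × 0.95% × 222/365 = $595.1425
Total = $1866.2753

$1866.28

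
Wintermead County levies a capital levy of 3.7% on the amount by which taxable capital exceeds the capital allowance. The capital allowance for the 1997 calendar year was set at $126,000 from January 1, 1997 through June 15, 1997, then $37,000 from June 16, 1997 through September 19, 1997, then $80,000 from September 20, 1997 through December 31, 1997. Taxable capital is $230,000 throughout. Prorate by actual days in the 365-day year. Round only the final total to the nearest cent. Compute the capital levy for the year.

January 1 – June 15, 1997: 166 days, exemption $126,000 → ($230,000 − $126,000) × 3.7% × 166/365 = $1,750.0493
June 16 – September 19, 1997: 96 days, exemption $37,000 → ($230,000 − $37,000) × 3.7% × 96/365 = $1,878.1808
September 20 – December 31, 1997: 103 days, exemption $80,000 → ($230,000 − $80,000) × 3.7% × 103/365 = $1,566.1644
Total = $5,194.3945

$5,194.39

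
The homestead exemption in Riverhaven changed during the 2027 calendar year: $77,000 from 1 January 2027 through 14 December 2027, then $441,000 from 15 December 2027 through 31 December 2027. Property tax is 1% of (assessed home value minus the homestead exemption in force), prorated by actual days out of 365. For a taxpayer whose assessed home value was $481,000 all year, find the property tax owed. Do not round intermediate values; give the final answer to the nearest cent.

$3,870.47

1 January – 14 December 2027: 348 days, exemption $77,000 → ($481,000 − $77,000) × 1% × 348/365 = $3,851.8356
15 December – 31 December 2027: 17 days, exemption $441,000 → ($481,000 − $441,000) × 1% × 17/365 = $18.6301
Total = $3,870.4658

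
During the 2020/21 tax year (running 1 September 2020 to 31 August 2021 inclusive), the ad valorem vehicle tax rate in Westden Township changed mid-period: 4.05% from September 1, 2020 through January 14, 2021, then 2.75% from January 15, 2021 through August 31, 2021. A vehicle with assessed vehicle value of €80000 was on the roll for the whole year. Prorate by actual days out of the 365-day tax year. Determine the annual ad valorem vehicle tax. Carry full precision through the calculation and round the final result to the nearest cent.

€2587.51

September 1, 2020 – January 14, 2021: 136 days at 4.05% → €80000 × 4.05% × 136/365 = €1207.2329
January 15 – August 31, 2021: 229 days at 2.75% → €80000 × 2.75% × 229/365 = €1380.2740
Total = €2587.5068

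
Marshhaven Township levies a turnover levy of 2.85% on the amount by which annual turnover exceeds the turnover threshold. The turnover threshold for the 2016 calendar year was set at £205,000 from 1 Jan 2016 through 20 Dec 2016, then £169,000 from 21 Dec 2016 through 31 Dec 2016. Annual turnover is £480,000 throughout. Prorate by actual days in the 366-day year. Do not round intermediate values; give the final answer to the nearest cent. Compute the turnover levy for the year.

£7,868.34

1 Jan – 20 Dec 2016: 355 days, exemption £205,000 → (£480,000 − £205,000) × 2.85% × 355/366 = £7,601.9467
21 Dec – 31 Dec 2016: 11 days, exemption £169,000 → (£480,000 − £169,000) × 2.85% × 11/366 = £266.3893
Total = £7,868.3361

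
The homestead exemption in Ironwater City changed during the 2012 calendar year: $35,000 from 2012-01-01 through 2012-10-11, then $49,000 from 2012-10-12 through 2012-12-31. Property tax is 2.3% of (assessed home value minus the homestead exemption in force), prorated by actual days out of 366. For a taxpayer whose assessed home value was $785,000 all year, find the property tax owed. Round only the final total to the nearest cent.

$17,178.74

2012-01-01 to 2012-10-11: 285 days, exemption $35,000 → ($785,000 − $35,000) × 2.3% × 285/366 = $13,432.3770
2012-10-12 to 2012-12-31: 81 days, exemption $49,000 → ($785,000 − $49,000) × 2.3% × 81/366 = $3,746.3607
Total = $17,178.7377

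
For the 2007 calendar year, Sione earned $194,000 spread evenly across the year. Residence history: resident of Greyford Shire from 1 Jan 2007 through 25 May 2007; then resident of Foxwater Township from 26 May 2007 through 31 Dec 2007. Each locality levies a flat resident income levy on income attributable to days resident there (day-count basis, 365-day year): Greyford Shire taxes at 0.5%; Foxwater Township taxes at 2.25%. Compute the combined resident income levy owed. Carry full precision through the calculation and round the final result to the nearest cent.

Greyford Shire, 1 Jan – 25 May 2007: 145 days → $194,000 × 0.5% × 145/365 = $385.3425
Foxwater Township, 26 May – 31 Dec 2007: 220 days → $194,000 × 2.25% × 220/365 = $2,630.9589
Total = $3,016.3014

$3,016.30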